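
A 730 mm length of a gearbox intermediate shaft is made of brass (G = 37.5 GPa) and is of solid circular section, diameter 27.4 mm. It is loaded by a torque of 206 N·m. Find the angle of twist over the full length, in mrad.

J = πd⁴/32 = π(0.0274)⁴/32 = 5.534×10^-8 m⁴.
θ = T·L/(G·J) = 206.0 × 0.730 / (37.5×10⁹ × 5.534×10^-8) = 0.07247 rad.

72.5 mrad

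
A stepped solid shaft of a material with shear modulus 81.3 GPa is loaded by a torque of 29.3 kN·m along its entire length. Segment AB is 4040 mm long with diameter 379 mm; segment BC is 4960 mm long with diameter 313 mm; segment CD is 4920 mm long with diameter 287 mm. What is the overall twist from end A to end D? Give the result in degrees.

J_AB = π(0.379)⁴/32 = 2.03×10^-3 m⁴; J_BC = π(0.313)⁴/32 = 9.42×10^-4 m⁴; J_CD = π(0.287)⁴/32 = 6.66×10^-4 m⁴.
θ = (T/G)·Σ L_i/J_i = (29300/81.3×10⁹)·(4.04/2.03×10^-3 + 4.96/9.42×10^-4 + 4.92/6.66×10^-4) = 5.278×10^-3 rad.

0.302°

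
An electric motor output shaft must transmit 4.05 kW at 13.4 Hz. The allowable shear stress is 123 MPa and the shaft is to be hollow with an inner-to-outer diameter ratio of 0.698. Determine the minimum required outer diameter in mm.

13.8 mm

ω = 2π·13.4 = 84.19 rad/s, so T = P/ω = 4.05×10³ / 84.19 = 48.10 N·m.
For a hollow shaft with d_i/d_o = 0.698: τ_max = 16T/(π d_o³ (1−k⁴)), so d_o = [16T/(π τ_allow (1−k⁴))]^(1/3) = [16·48.10/(π·1.23×10^8·0.7626)]^(1/3) = 0.01377 m.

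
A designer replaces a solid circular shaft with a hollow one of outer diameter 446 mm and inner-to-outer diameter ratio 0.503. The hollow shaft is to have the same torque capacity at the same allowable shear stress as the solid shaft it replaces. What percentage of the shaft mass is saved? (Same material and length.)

21.9 %

Equal τ_max and T ⇒ the solid shaft needs d_s³ = d_o³(1−k⁴), so d_s = 446·(1−0.503⁴)^(1/3) = 436.3 mm.
Area ratio A_h/A_s = d_o²(1−k²)/d_s² = (1−k²)/(1−k⁴)^(2/3) = 0.7807.
Mass saving = 1 − 0.7807 = 21.9 %.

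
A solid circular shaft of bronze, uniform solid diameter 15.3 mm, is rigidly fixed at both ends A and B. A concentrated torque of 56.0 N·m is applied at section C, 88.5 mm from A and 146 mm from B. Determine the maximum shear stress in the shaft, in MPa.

49.6 MPa

With uniform GJ and both ends fixed, compatibility θ_AC = θ_CB gives T_A·a = T_B·b, together with T_A + T_B = T₀.
T_A = T₀·b/(a+b) = 56.00·146/234.5 = 34.87 N·m; T_B = 21.13 N·m.
τ in each portion: τ_AC = 4.96×10^7 Pa, τ_CB = 3.01×10^7 Pa; maximum is in AC.
τ_max = T_AC·r/J = 34.87·0.00765/5.38×10^-9 = 4.958×10^7 Pa.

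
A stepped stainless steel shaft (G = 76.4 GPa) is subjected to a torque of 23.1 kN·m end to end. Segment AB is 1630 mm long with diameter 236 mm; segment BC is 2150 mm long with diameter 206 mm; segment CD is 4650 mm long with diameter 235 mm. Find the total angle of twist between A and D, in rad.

J_AB = π(0.236)⁴/32 = 3.05×10^-4 m⁴; J_BC = π(0.206)⁴/32 = 1.77×10^-4 m⁴; J_CD = π(0.235)⁴/32 = 2.99×10^-4 m⁴.
θ = (T/G)·Σ L_i/J_i = (23100/76.4×10⁹)·(1.63/3.05×10^-4 + 2.15/1.77×10^-4 + 4.65/2.99×10^-4) = 9.991×10^-3 rad.

0.00999 rad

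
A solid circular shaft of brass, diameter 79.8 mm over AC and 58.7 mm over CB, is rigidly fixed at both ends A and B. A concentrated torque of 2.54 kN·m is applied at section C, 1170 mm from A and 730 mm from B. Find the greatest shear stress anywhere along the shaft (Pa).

2.04e7 Pa

Compatibility: T_A·a/J_AC = T_B·b/J_CB with T_A + T_B = T₀.
J_AC = 3.98×10^-6 m⁴, J_CB = 1.17×10^-6 m⁴, so T_A = T₀·(J_AC/a)/((J_AC/a)+(J_CB/b)) = 1729 N·m, T_B = 811.2 N·m.
τ in each portion: τ_AC = 1.73×10^7 Pa, τ_CB = 2.04×10^7 Pa; maximum is in CB.
τ_max = T_CB·r/J = 811.2·0.0294/1.17×10^-6 = 2.043×10^7 Pa.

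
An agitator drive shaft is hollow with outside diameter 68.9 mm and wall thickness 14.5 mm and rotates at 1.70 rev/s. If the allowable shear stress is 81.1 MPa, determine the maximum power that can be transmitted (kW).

49.4 kW

J = π(d_o⁴ − d_i⁴)/32 = π(0.0689⁴ − 0.0399⁴)/32 = 1.964×10^-6 m⁴.
T_max = τ_allow·J/r = 8.11×10^7 × 1.964×10^-6 / 0.0345 = 4623 N·m.
ω = 2π·1.70 = 10.68 rad/s, so P_max = T_max·ω = 4.938×10^4 W.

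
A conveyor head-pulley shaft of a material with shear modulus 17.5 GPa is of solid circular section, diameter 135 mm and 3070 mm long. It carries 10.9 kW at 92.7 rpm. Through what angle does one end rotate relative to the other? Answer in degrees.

ω = 2π·92.7/60 = 9.708 rad/s, so T = P/ω = 10.9×10³ / 9.708 = 1123 N·m.
J = πd⁴/32 = π(0.135)⁴/32 = 3.261×10^-5 m⁴.
θ = T·L/(G·J) = 1123 × 3.07 / (17.5×10⁹ × 3.261×10^-5) = 6.041×10^-3 rad.

0.346°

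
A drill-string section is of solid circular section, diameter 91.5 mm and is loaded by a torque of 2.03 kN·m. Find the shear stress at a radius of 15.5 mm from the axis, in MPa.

J = πd⁴/32 = π(0.0915)⁴/32 = 6.882×10^-6 m⁴.
Shear stress varies linearly with radius: τ = T·r/J = 2030 × 0.0155 / 6.882×10^-6 = 4.572×10^6 Pa.

4.57 MPa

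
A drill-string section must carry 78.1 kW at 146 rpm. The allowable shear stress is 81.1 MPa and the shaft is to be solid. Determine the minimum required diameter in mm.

68.5 mm

ω = 2π·146/60 = 15.29 rad/s, so T = P/ω = 78.1×10³ / 15.29 = 5108 N·m.
For a solid shaft τ_max = 16T/(πd³), so d = (16T/(π τ_allow))^(1/3) = (16·5108/(π·8.11×10^7))^(1/3) = 0.06846 m.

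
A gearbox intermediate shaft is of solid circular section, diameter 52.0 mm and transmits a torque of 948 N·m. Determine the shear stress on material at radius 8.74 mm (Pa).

1.15e7 Pa

J = πd⁴/32 = π(0.0520)⁴/32 = 7.178×10^-7 m⁴.
Shear stress varies linearly with radius: τ = T·r/J = 948.0 × 0.00874 / 7.178×10^-7 = 1.154×10^7 Pa.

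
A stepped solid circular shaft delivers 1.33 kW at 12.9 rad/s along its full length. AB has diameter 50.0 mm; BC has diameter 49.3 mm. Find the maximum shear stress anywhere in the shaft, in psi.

636 psi

ω = 12.9 rad/s, so T = P/ω = 1.33×10³ / 12.90 = 103.1 N·m.
Under the same torque, τ_max = 16T/(πd³) is largest where d is smallest — segment BC (d = 49.3 mm).
τ_max = 16·103.1/(π·(0.0493)³) = 4.382×10^6 Pa.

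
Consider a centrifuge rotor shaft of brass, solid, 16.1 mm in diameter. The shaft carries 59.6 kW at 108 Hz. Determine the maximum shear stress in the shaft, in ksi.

ω = 2π·108 = 678.6 rad/s, so T = P/ω = 59.6×10³ / 678.6 = 87.83 N·m.
J = πd⁴/32 = π(0.0161)⁴/32 = 6.596×10^-9 m⁴.
τ_max = T·r/J = 87.83 × 0.00805 / 6.596×10^-9 = 1.072×10^8 Pa.

15.5 ksi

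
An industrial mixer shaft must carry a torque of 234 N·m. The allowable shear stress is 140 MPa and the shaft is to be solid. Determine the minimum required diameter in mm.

For a solid shaft τ_max = 16T/(πd³), so d = (16T/(π τ_allow))^(1/3) = (16·234.0/(π·1.40×10^8))^(1/3) = 0.02042 m.

20.4 mm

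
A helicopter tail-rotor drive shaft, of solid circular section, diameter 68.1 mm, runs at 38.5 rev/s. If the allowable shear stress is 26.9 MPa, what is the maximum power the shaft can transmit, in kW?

404 kW

J = πd⁴/32 = π(0.0681)⁴/32 = 2.111×10^-6 m⁴.
T_max = τ_allow·J/r = 2.69×10^7 × 2.111×10^-6 / 0.0340 = 1668 N·m.
ω = 2π·38.5 = 241.9 rad/s, so P_max = T_max·ω = 4.035×10^5 W.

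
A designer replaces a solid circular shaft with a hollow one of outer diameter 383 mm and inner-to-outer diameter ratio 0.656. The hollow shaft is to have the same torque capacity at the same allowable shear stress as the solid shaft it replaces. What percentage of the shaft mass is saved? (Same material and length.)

Equal τ_max and T ⇒ the solid shaft needs d_s³ = d_o³(1−k⁴), so d_s = 383·(1−0.656⁴)^(1/3) = 357.7 mm.
Area ratio A_h/A_s = d_o²(1−k²)/d_s² = (1−k²)/(1−k⁴)^(2/3) = 0.6530.
Mass saving = 1 − 0.6530 = 34.7 %.

34.7 %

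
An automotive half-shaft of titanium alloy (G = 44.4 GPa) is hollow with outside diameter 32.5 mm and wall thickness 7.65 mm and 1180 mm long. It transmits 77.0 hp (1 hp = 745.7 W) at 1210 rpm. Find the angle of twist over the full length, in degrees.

ω = 2π·1210/60 = 126.7 rad/s, so T = P/ω = 77.0×745.7 / 126.7 = 453.1 N·m.
J = π(d_o⁴ − d_i⁴)/32 = π(0.0325⁴ − 0.0172⁴)/32 = 1.009×10^-7 m⁴.
θ = T·L/(G·J) = 453.1 × 1.18 / (44.4×10⁹ × 1.009×10^-7) = 0.1193 rad.

6.84°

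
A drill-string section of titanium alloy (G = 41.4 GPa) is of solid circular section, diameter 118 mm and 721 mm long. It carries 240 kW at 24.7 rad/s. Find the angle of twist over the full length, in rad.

0.00889 rad

ω = 24.7 rad/s, so T = P/ω = 240×10³ / 24.70 = 9717 N·m.
J = πd⁴/32 = π(0.118)⁴/32 = 1.903×10^-5 m⁴.
θ = T·L/(G·J) = 9717 × 0.721 / (41.4×10⁹ × 1.903×10^-5) = 8.890×10^-3 rad.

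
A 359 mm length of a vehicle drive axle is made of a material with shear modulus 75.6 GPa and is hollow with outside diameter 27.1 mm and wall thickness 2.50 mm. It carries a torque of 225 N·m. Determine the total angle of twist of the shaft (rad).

0.0362 rad

J = π(d_o⁴ − d_i⁴)/32 = π(0.0271⁴ − 0.0221⁴)/32 = 2.953×10^-8 m⁴.
θ = T·L/(G·J) = 225.0 × 0.359 / (75.6×10⁹ × 2.953×10^-8) = 0.03618 rad.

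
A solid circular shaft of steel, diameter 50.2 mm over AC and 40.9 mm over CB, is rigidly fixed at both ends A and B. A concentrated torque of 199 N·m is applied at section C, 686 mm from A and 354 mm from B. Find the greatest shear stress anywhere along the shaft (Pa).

Compatibility: T_A·a/J_AC = T_B·b/J_CB with T_A + T_B = T₀.
J_AC = 6.23×10^-7 m⁴, J_CB = 2.75×10^-7 m⁴, so T_A = T₀·(J_AC/a)/((J_AC/a)+(J_CB/b)) = 107.3 N·m, T_B = 91.66 N·m.
τ in each portion: τ_AC = 4.32×10^6 Pa, τ_CB = 6.82×10^6 Pa; maximum is in CB.
τ_max = T_CB·r/J = 91.66·0.0204/2.75×10^-7 = 6.823×10^6 Pa.

6.82e6 Pa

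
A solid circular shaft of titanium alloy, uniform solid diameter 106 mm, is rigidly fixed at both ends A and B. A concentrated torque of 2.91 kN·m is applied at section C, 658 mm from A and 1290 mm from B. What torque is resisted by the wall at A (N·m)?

With uniform GJ and both ends fixed, compatibility θ_AC = θ_CB gives T_A·a = T_B·b, together with T_A + T_B = T₀.
T_A = T₀·b/(a+b) = 2910·1290/1948 = 1927 N·m; T_B = 982.9 N·m.

1930 N·m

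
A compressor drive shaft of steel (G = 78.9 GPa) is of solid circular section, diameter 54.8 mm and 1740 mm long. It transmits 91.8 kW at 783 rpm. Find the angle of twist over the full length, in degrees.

ω = 2π·783/60 = 82.00 rad/s, so T = P/ω = 91.8×10³ / 82.00 = 1120 N·m.
J = πd⁴/32 = π(0.0548)⁴/32 = 8.854×10^-7 m⁴.
θ = T·L/(G·J) = 1120 × 1.74 / (78.9×10⁹ × 8.854×10^-7) = 0.02789 rad.

1.60°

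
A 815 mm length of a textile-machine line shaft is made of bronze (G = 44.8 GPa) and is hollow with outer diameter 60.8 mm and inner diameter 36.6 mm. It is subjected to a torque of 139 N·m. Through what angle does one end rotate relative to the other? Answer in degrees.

J = π(d_o⁴ − d_i⁴)/32 = π(0.0608⁴ − 0.0366⁴)/32 = 1.165×10^-6 m⁴.
θ = T·L/(G·J) = 139.0 × 0.815 / (44.8×10⁹ × 1.165×10^-6) = 2.170×10^-3 rad.

0.124°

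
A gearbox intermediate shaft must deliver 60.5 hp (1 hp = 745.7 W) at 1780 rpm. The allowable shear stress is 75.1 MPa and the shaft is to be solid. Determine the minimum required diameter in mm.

ω = 2π·1780/60 = 186.4 rad/s, so T = P/ω = 60.5×745.7 / 186.4 = 242.0 N·m.
For a solid shaft τ_max = 16T/(πd³), so d = (16T/(π τ_allow))^(1/3) = (16·242.0/(π·7.51×10^7))^(1/3) = 0.02541 m.

25.4 mm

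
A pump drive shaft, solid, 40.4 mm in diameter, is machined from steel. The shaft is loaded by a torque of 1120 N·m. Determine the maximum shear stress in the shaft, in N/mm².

J = πd⁴/32 = π(0.0404)⁴/32 = 2.615×10^-7 m⁴.
τ_max = T·r/J = 1120 × 0.0202 / 2.615×10^-7 = 8.651×10^7 Pa.

86.5 N/mm²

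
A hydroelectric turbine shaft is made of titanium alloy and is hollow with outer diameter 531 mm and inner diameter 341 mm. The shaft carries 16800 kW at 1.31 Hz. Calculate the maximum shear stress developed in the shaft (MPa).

ω = 2π·1.31 = 8.231 rad/s, so T = P/ω = 16800×10³ / 8.231 = 2.041e6 N·m.
J = π(d_o⁴ − d_i⁴)/32 = π(0.531⁴ − 0.341⁴)/32 = 6.478×10^-3 m⁴.
τ_max = T·r/J = 2.041e6 × 0.266 / 6.478×10^-3 = 8.366×10^7 Pa.

83.7 MPa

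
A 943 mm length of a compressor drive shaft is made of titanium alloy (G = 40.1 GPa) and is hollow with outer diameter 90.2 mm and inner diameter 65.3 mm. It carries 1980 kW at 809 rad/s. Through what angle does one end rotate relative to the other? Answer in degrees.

0.700°

ω = 809 rad/s, so T = P/ω = 1980×10³ / 809.0 = 2447 N·m.
J = π(d_o⁴ − d_i⁴)/32 = π(0.0902⁴ − 0.0653⁴)/32 = 4.714×10^-6 m⁴.
θ = T·L/(G·J) = 2447 × 0.943 / (40.1×10⁹ × 4.714×10^-6) = 0.01221 rad.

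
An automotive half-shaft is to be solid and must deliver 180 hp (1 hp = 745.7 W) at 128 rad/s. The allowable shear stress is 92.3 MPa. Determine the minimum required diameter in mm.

ω = 128 rad/s, so T = P/ω = 180×745.7 / 128.0 = 1049 N·m.
For a solid shaft τ_max = 16T/(πd³), so d = (16T/(π τ_allow))^(1/3) = (16·1049/(π·9.23×10^7))^(1/3) = 0.03868 m.

38.7 mm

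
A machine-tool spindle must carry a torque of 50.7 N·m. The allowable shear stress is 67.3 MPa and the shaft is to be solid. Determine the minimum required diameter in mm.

15.7 mm

For a solid shaft τ_max = 16T/(πd³), so d = (16T/(π τ_allow))^(1/3) = (16·50.70/(π·6.73×10^7))^(1/3) = 0.01566 m.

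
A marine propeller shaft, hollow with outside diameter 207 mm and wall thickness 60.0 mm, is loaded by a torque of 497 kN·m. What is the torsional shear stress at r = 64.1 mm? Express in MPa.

182 MPa

J = π(d_o⁴ − d_i⁴)/32 = π(0.207⁴ − 0.0870⁴)/32 = 1.746×10^-4 m⁴.
Shear stress varies linearly with radius: τ = T·r/J = 497000 × 0.0641 / 1.746×10^-4 = 1.824×10^8 Pa.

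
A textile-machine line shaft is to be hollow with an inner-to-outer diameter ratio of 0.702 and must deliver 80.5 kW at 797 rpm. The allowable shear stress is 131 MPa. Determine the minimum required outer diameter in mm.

ω = 2π·797/60 = 83.46 rad/s, so T = P/ω = 80.5×10³ / 83.46 = 964.5 N·m.
For a hollow shaft with d_i/d_o = 0.702: τ_max = 16T/(π d_o³ (1−k⁴)), so d_o = [16T/(π τ_allow (1−k⁴))]^(1/3) = [16·964.5/(π·1.31×10^8·0.7571)]^(1/3) = 0.03672 m.

36.7 mm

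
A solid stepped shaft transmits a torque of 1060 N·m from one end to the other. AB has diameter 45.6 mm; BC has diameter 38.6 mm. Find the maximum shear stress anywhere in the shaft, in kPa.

93900 kPa

Under the same torque, τ_max = 16T/(πd³) is largest where d is smallest — segment BC (d = 38.6 mm).
τ_max = 16·1060/(π·(0.0386)³) = 9.387×10^7 Pa.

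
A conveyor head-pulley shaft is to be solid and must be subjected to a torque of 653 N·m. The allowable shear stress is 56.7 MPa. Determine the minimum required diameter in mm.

38.9 mm

For a solid shaft τ_max = 16T/(πd³), so d = (16T/(π τ_allow))^(1/3) = (16·653.0/(π·5.67×10^7))^(1/3) = 0.03885 m.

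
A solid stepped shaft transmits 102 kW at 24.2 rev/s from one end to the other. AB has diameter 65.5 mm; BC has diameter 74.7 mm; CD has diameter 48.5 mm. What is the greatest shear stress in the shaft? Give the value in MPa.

ω = 2π·24.2 = 152.1 rad/s, so T = P/ω = 102×10³ / 152.1 = 670.8 N·m.
Under the same torque, τ_max = 16T/(πd³) is largest where d is smallest — segment CD (d = 48.5 mm).
τ_max = 16·670.8/(π·(0.0485)³) = 2.995×10^7 Pa.

29.9 MPa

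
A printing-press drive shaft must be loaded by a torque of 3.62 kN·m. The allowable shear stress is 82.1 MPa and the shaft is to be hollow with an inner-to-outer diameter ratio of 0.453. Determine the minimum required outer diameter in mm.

61.7 mm

For a hollow shaft with d_i/d_o = 0.453: τ_max = 16T/(π d_o³ (1−k⁴)), so d_o = [16T/(π τ_allow (1−k⁴))]^(1/3) = [16·3620/(π·8.21×10^7·0.9579)]^(1/3) = 0.06166 m.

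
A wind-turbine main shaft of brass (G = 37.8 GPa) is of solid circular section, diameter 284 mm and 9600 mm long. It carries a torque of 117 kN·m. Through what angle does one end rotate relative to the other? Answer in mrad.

46.5 mrad

J = πd⁴/32 = π(0.284)⁴/32 = 6.387×10^-4 m⁴.
θ = T·L/(G·J) = 117000 × 9.60 / (37.8×10⁹ × 6.387×10^-4) = 0.04653 rad.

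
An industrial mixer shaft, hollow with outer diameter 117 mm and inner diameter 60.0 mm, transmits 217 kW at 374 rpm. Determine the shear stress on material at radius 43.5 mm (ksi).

ω = 2π·374/60 = 39.17 rad/s, so T = P/ω = 217×10³ / 39.17 = 5541 N·m.
J = π(d_o⁴ − d_i⁴)/32 = π(0.117⁴ − 0.0600⁴)/32 = 1.712×10^-5 m⁴.
Shear stress varies linearly with radius: τ = T·r/J = 5541 × 0.0435 / 1.712×10^-5 = 1.407×10^7 Pa.

2.04 ksi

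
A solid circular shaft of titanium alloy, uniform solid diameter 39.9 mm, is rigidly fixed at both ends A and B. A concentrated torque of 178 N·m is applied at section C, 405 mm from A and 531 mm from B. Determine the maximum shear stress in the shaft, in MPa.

With uniform GJ and both ends fixed, compatibility θ_AC = θ_CB gives T_A·a = T_B·b, together with T_A + T_B = T₀.
T_A = T₀·b/(a+b) = 178.0·531/936.0 = 101.0 N·m; T_B = 77.02 N·m.
τ in each portion: τ_AC = 8.10×10^6 Pa, τ_CB = 6.18×10^6 Pa; maximum is in AC.
τ_max = T_AC·r/J = 101.0·0.0199/2.49×10^-7 = 8.096×10^6 Pa.

8.10 MPa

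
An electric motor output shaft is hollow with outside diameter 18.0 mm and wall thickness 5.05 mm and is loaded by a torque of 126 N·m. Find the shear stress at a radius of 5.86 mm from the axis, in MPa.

J = π(d_o⁴ − d_i⁴)/32 = π(0.0180⁴ − 0.00790⁴)/32 = 9.924×10^-9 m⁴.
Shear stress varies linearly with radius: τ = T·r/J = 126.0 × 0.00586 / 9.924×10^-9 = 7.440×10^7 Pa.

74.4 MPa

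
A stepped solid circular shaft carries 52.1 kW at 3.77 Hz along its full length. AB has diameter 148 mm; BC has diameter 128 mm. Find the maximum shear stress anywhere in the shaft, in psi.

ω = 2π·3.77 = 23.69 rad/s, so T = P/ω = 52.1×10³ / 23.69 = 2199 N·m.
Under the same torque, τ_max = 16T/(πd³) is largest where d is smallest — segment BC (d = 128 mm).
τ_max = 16·2199/(π·(0.128)³) = 5.341×10^6 Pa.

775 psi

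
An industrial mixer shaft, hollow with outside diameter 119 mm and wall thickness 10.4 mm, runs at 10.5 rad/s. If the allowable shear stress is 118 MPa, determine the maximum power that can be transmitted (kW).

220 kW

J = π(d_o⁴ − d_i⁴)/32 = π(0.119⁴ − 0.0982⁴)/32 = 1.056×10^-5 m⁴.
T_max = τ_allow·J/r = 1.18×10^8 × 1.056×10^-5 / 0.0595 = 20940 N·m.
ω = 10.5 rad/s, so P_max = T_max·ω = 2.199×10^5 W.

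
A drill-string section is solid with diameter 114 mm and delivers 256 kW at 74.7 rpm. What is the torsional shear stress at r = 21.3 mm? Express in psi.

ω = 2π·74.7/60 = 7.823 rad/s, so T = P/ω = 256×10³ / 7.823 = 32730 N·m.
J = πd⁴/32 = π(0.114)⁴/32 = 1.658×10^-5 m⁴.
Shear stress varies linearly with radius: τ = T·r/J = 32730 × 0.0213 / 1.658×10^-5 = 4.204×10^7 Pa.

6100 psi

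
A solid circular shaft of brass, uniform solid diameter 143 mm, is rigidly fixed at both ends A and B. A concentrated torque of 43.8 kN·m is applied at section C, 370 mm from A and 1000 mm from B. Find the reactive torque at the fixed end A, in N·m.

With uniform GJ and both ends fixed, compatibility θ_AC = θ_CB gives T_A·a = T_B·b, together with T_A + T_B = T₀.
T_A = T₀·b/(a+b) = 43800·1000/1370 = 31970 N·m; T_B = 11830 N·m.

32000 N·m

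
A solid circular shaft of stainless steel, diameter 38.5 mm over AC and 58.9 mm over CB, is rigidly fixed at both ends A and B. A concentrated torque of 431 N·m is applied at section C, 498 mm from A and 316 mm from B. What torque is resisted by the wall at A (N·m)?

44.7 N·m

Compatibility: T_A·a/J_AC = T_B·b/J_CB with T_A + T_B = T₀.
J_AC = 2.16×10^-7 m⁴, J_CB = 1.18×10^-6 m⁴, so T_A = T₀·(J_AC/a)/((J_AC/a)+(J_CB/b)) = 44.74 N·m, T_B = 386.3 N·m.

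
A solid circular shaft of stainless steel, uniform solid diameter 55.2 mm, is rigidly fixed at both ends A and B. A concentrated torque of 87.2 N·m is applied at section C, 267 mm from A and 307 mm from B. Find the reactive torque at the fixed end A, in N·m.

With uniform GJ and both ends fixed, compatibility θ_AC = θ_CB gives T_A·a = T_B·b, together with T_A + T_B = T₀.
T_A = T₀·b/(a+b) = 87.20·307/574.0 = 46.64 N·m; T_B = 40.56 N·m.

46.6 N·m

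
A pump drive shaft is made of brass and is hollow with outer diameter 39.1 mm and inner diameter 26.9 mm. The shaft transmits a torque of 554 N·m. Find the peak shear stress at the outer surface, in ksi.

8.82 ksi

J = π(d_o⁴ − d_i⁴)/32 = π(0.0391⁴ − 0.0269⁴)/32 = 1.781×10^-7 m⁴.
τ_max = T·r/J = 554.0 × 0.0196 / 1.781×10^-7 = 6.083×10^7 Pa.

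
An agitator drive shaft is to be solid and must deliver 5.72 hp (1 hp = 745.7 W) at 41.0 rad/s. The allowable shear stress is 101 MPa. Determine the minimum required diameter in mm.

17.4 mm

ω = 41.0 rad/s, so T = P/ω = 5.72×745.7 / 41.00 = 104.0 N·m.
For a solid shaft τ_max = 16T/(πd³), so d = (16T/(π τ_allow))^(1/3) = (16·104.0/(π·1.01×10^8))^(1/3) = 0.01738 m.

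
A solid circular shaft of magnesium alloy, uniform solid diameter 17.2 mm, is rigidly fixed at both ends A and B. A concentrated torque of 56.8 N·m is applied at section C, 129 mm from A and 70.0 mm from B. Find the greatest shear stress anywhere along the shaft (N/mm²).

36.9 N/mm²

With uniform GJ and both ends fixed, compatibility θ_AC = θ_CB gives T_A·a = T_B·b, together with T_A + T_B = T₀.
T_A = T₀·b/(a+b) = 56.80·70.0/199.0 = 19.98 N·m; T_B = 36.82 N·m.
τ in each portion: τ_AC = 2.00×10^7 Pa, τ_CB = 3.69×10^7 Pa; maximum is in CB.
τ_max = T_CB·r/J = 36.82·0.00860/8.59×10^-9 = 3.685×10^7 Pa.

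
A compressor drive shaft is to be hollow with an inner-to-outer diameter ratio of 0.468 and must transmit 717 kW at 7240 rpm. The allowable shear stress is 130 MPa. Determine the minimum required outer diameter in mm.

33.9 mm

ω = 2π·7240/60 = 758.2 rad/s, so T = P/ω = 717×10³ / 758.2 = 945.7 N·m.
For a hollow shaft with d_i/d_o = 0.468: τ_max = 16T/(π d_o³ (1−k⁴)), so d_o = [16T/(π τ_allow (1−k⁴))]^(1/3) = [16·945.7/(π·1.30×10^8·0.9520)]^(1/3) = 0.03389 m.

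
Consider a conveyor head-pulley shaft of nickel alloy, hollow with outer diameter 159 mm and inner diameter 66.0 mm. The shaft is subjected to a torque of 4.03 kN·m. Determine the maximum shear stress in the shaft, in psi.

763 psi

J = π(d_o⁴ − d_i⁴)/32 = π(0.159⁴ − 0.0660⁴)/32 = 6.088×10^-5 m⁴.
τ_max = T·r/J = 4030 × 0.0795 / 6.088×10^-5 = 5.262×10^6 Pa.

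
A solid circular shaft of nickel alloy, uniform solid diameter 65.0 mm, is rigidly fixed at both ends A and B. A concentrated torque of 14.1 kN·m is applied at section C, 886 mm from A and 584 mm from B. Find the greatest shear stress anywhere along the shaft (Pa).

With uniform GJ and both ends fixed, compatibility θ_AC = θ_CB gives T_A·a = T_B·b, together with T_A + T_B = T₀.
T_A = T₀·b/(a+b) = 14100·584/1470 = 5602 N·m; T_B = 8498 N·m.
τ in each portion: τ_AC = 1.04×10^8 Pa, τ_CB = 1.58×10^8 Pa; maximum is in CB.
τ_max = T_CB·r/J = 8498·0.0325/1.75×10^-6 = 1.576×10^8 Pa.

1.58e8 Pa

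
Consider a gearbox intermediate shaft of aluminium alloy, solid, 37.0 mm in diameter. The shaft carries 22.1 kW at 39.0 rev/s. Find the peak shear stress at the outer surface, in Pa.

ω = 2π·39.0 = 245.0 rad/s, so T = P/ω = 22.1×10³ / 245.0 = 90.19 N·m.
J = πd⁴/32 = π(0.0370)⁴/32 = 1.840×10^-7 m⁴.
τ_max = T·r/J = 90.19 × 0.0185 / 1.840×10^-7 = 9.068×10^6 Pa.

9.07e6 Pa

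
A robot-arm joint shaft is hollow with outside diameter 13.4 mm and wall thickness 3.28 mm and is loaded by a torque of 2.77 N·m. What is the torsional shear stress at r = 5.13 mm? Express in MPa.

4.82 MPa

J = π(d_o⁴ − d_i⁴)/32 = π(0.0134⁴ − 0.00684⁴)/32 = 2.950×10^-9 m⁴.
Shear stress varies linearly with radius: τ = T·r/J = 2.770 × 0.00513 / 2.950×10^-9 = 4.816×10^6 Pa.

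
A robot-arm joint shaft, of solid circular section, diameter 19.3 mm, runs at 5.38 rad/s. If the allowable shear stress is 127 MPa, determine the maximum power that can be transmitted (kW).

J = πd⁴/32 = π(0.0193)⁴/32 = 1.362×10^-8 m⁴.
T_max = τ_allow·J/r = 1.27×10^8 × 1.362×10^-8 / 0.00965 = 179.3 N·m.
ω = 5.38 rad/s, so P_max = T_max·ω = 964.5 W.

0.964 kW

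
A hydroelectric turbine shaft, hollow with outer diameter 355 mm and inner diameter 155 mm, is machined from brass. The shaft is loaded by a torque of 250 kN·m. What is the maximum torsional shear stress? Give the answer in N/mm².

J = π(d_o⁴ − d_i⁴)/32 = π(0.355⁴ − 0.155⁴)/32 = 1.503×10^-3 m⁴.
τ_max = T·r/J = 250000 × 0.177 / 1.503×10^-3 = 2.953×10^7 Pa.

29.5 N/mm²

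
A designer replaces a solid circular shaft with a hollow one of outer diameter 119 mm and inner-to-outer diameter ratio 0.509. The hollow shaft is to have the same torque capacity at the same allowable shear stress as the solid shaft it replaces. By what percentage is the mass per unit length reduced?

Equal τ_max and T ⇒ the solid shaft needs d_s³ = d_o³(1−k⁴), so d_s = 119·(1−0.509⁴)^(1/3) = 116.3 mm.
Area ratio A_h/A_s = d_o²(1−k²)/d_s² = (1−k²)/(1−k⁴)^(2/3) = 0.7760.
Mass saving = 1 − 0.7760 = 22.4 %.

22.4 %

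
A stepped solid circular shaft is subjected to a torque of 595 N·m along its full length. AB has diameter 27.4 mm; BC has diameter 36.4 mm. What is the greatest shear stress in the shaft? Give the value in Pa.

Under the same torque, τ_max = 16T/(πd³) is largest where d is smallest — segment AB (d = 27.4 mm).
τ_max = 16·595.0/(π·(0.0274)³) = 1.473×10^8 Pa.

1.47e8 Pa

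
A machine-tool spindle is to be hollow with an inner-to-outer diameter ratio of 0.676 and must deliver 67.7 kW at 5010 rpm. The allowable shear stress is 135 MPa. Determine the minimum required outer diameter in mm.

18.3 mm

ω = 2π·5010/60 = 524.6 rad/s, so T = P/ω = 67.7×10³ / 524.6 = 129.0 N·m.
For a hollow shaft with d_i/d_o = 0.676: τ_max = 16T/(π d_o³ (1−k⁴)), so d_o = [16T/(π τ_allow (1−k⁴))]^(1/3) = [16·129.0/(π·1.35×10^8·0.7912)]^(1/3) = 0.01832 m.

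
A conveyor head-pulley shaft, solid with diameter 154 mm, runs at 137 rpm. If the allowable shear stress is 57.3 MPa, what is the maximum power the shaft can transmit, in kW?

590 kW

J = πd⁴/32 = π(0.154)⁴/32 = 5.522×10^-5 m⁴.
T_max = τ_allow·J/r = 5.73×10^7 × 5.522×10^-5 / 0.0770 = 41090 N·m.
ω = 2π·137/60 = 14.35 rad/s, so P_max = T_max·ω = 5.895×10^5 W.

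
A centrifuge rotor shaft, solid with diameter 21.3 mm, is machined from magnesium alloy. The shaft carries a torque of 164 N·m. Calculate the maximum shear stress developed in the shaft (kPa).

J = πd⁴/32 = π(0.0213)⁴/32 = 2.021×10^-8 m⁴.
τ_max = T·r/J = 164.0 × 0.0106 / 2.021×10^-8 = 8.643×10^7 Pa.

86400 kPa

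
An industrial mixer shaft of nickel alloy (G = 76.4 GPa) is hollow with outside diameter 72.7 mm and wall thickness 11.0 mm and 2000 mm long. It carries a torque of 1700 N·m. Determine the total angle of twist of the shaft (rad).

0.0213 rad

J = π(d_o⁴ − d_i⁴)/32 = π(0.0727⁴ − 0.0507⁴)/32 = 2.094×10^-6 m⁴.
θ = T·L/(G·J) = 1700 × 2.00 / (76.4×10⁹ × 2.094×10^-6) = 0.02125 rad.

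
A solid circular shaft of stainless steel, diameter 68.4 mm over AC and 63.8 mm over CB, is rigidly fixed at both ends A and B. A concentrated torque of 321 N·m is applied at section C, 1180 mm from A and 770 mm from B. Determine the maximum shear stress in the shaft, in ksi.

0.490 ksi

Compatibility: T_A·a/J_AC = T_B·b/J_CB with T_A + T_B = T₀.
J_AC = 2.15×10^-6 m⁴, J_CB = 1.63×10^-6 m⁴, so T_A = T₀·(J_AC/a)/((J_AC/a)+(J_CB/b)) = 148.6 N·m, T_B = 172.4 N·m.
τ in each portion: τ_AC = 2.37×10^6 Pa, τ_CB = 3.38×10^6 Pa; maximum is in CB.
τ_max = T_CB·r/J = 172.4·0.0319/1.63×10^-6 = 3.381×10^6 Pa.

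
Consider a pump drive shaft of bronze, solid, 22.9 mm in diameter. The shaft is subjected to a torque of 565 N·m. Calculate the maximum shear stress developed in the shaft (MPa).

240 MPa

J = πd⁴/32 = π(0.0229)⁴/32 = 2.700×10^-8 m⁴.
τ_max = T·r/J = 565.0 × 0.0115 / 2.700×10^-8 = 2.396×10^8 Pa.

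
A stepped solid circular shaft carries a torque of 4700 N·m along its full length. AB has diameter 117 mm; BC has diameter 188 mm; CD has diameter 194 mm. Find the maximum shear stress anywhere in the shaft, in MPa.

Under the same torque, τ_max = 16T/(πd³) is largest where d is smallest — segment AB (d = 117 mm).
τ_max = 16·4700/(π·(0.117)³) = 1.495×10^7 Pa.

14.9 MPa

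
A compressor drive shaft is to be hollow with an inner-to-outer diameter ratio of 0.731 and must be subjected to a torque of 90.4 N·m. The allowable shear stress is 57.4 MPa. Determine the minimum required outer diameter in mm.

22.4 mm

For a hollow shaft with d_i/d_o = 0.731: τ_max = 16T/(π d_o³ (1−k⁴)), so d_o = [16T/(π τ_allow (1−k⁴))]^(1/3) = [16·90.40/(π·5.74×10^7·0.7145)]^(1/3) = 0.02239 m.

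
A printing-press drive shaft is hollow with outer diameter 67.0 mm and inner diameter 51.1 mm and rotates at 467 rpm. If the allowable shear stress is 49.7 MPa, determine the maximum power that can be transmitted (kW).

J = π(d_o⁴ − d_i⁴)/32 = π(0.0670⁴ − 0.0511⁴)/32 = 1.309×10^-6 m⁴.
T_max = τ_allow·J/r = 4.97×10^7 × 1.309×10^-6 / 0.0335 = 1942 N·m.
ω = 2π·467/60 = 48.90 rad/s, so P_max = T_max·ω = 9.497×10^4 W.

95.0 kW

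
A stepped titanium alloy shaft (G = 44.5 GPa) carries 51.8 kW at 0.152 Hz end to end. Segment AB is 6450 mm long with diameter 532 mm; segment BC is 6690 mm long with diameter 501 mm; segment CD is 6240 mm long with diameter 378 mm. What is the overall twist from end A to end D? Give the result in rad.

0.00611 rad

ω = 2π·0.152 = 0.9550 rad/s, so T = P/ω = 51.8×10³ / 0.9550 = 54240 N·m.
J_AB = π(0.532)⁴/32 = 7.86×10^-3 m⁴; J_BC = π(0.501)⁴/32 = 6.19×10^-3 m⁴; J_CD = π(0.378)⁴/32 = 2.00×10^-3 m⁴.
θ = (T/G)·Σ L_i/J_i = (54240/44.5×10⁹)·(6.45/7.86×10^-3 + 6.69/6.19×10^-3 + 6.24/2.00×10^-3) = 6.113×10^-3 rad.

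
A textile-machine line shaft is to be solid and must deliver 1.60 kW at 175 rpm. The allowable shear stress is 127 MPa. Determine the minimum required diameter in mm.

15.2 mm

ω = 2π·175/60 = 18.33 rad/s, so T = P/ω = 1.60×10³ / 18.33 = 87.31 N·m.
For a solid shaft τ_max = 16T/(πd³), so d = (16T/(π τ_allow))^(1/3) = (16·87.31/(π·1.27×10^8))^(1/3) = 0.01518 m.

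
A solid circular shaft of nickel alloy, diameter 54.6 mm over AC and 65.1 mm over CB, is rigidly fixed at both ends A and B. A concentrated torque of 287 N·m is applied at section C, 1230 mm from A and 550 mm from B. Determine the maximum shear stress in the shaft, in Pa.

4.34e6 Pa

Compatibility: T_A·a/J_AC = T_B·b/J_CB with T_A + T_B = T₀.
J_AC = 8.73×10^-7 m⁴, J_CB = 1.76×10^-6 m⁴, so T_A = T₀·(J_AC/a)/((J_AC/a)+(J_CB/b)) = 52.00 N·m, T_B = 235.0 N·m.
τ in each portion: τ_AC = 1.63×10^6 Pa, τ_CB = 4.34×10^6 Pa; maximum is in CB.
τ_max = T_CB·r/J = 235.0·0.0325/1.76×10^-6 = 4.338×10^6 Pa.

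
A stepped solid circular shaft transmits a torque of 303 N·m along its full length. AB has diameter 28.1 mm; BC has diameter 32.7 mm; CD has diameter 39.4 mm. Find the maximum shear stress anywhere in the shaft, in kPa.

Under the same torque, τ_max = 16T/(πd³) is largest where d is smallest — segment AB (d = 28.1 mm).
τ_max = 16·303.0/(π·(0.0281)³) = 6.955×10^7 Pa.

69500 kPa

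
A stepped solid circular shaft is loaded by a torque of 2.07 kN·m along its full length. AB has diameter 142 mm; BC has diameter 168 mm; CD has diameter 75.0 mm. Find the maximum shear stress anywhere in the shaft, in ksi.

3.62 ksi

Under the same torque, τ_max = 16T/(πd³) is largest where d is smallest — segment CD (d = 75.0 mm).
τ_max = 16·2070/(π·(0.0750)³) = 2.499×10^7 Pa.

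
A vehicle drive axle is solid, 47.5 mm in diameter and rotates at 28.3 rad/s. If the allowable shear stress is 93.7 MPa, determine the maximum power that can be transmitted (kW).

55.8 kW

J = πd⁴/32 = π(0.0475)⁴/32 = 4.998×10^-7 m⁴.
T_max = τ_allow·J/r = 9.37×10^7 × 4.998×10^-7 / 0.0238 = 1972 N·m.
ω = 28.3 rad/s, so P_max = T_max·ω = 5.580×10^4 W.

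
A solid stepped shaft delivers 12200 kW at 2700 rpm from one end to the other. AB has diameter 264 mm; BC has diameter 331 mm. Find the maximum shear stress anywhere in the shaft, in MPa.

11.9 MPa

ω = 2π·2700/60 = 282.7 rad/s, so T = P/ω = 12200×10³ / 282.7 = 43150 N·m.
Under the same torque, τ_max = 16T/(πd³) is largest where d is smallest — segment AB (d = 264 mm).
τ_max = 16·43150/(π·(0.264)³) = 1.194×10^7 Pa.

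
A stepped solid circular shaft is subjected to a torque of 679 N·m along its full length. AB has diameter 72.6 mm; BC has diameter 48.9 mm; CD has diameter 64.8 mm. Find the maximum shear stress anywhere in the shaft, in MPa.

29.6 MPa

Under the same torque, τ_max = 16T/(πd³) is largest where d is smallest — segment BC (d = 48.9 mm).
τ_max = 16·679.0/(π·(0.0489)³) = 2.957×10^7 Pa.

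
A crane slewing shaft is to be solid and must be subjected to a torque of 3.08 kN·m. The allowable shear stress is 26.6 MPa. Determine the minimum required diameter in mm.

83.9 mm

For a solid shaft τ_max = 16T/(πd³), so d = (16T/(π τ_allow))^(1/3) = (16·3080/(π·2.66×10^7))^(1/3) = 0.08386 m.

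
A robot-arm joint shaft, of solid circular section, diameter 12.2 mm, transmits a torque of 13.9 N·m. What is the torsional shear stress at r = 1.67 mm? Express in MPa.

10.7 MPa

J = πd⁴/32 = π(0.0122)⁴/32 = 2.175×10^-9 m⁴.
Shear stress varies linearly with radius: τ = T·r/J = 13.90 × 0.00167 / 2.175×10^-9 = 1.067×10^7 Pa.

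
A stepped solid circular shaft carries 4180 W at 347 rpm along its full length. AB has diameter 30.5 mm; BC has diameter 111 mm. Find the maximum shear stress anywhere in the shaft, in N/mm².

20.6 N/mm²

ω = 2π·347/60 = 36.34 rad/s, so T = P/ω = 4180 / 36.34 = 115.0 N·m.
Under the same torque, τ_max = 16T/(πd³) is largest where d is smallest — segment AB (d = 30.5 mm).
τ_max = 16·115.0/(π·(0.0305)³) = 2.065×10^7 Pa.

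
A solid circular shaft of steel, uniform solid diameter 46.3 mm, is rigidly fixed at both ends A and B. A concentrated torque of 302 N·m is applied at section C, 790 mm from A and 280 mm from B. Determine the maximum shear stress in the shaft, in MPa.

11.4 MPa

With uniform GJ and both ends fixed, compatibility θ_AC = θ_CB gives T_A·a = T_B·b, together with T_A + T_B = T₀.
T_A = T₀·b/(a+b) = 302.0·280/1070 = 79.03 N·m; T_B = 223.0 N·m.
τ in each portion: τ_AC = 4.06×10^6 Pa, τ_CB = 1.14×10^7 Pa; maximum is in CB.
τ_max = T_CB·r/J = 223.0·0.0231/4.51×10^-7 = 1.144×10^7 Pa.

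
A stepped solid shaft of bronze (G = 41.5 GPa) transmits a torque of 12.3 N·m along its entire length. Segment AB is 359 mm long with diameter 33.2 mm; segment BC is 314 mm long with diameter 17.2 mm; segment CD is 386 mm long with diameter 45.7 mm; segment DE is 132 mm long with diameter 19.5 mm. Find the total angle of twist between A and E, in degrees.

J_AB = π(0.0332)⁴/32 = 1.19×10^-7 m⁴; J_BC = π(0.0172)⁴/32 = 8.59×10^-9 m⁴; J_CD = π(0.0457)⁴/32 = 4.28×10^-7 m⁴; J_DE = π(0.0195)⁴/32 = 1.42×10^-8 m⁴.
θ = (T/G)·Σ L_i/J_i = (12.30/41.5×10⁹)·(0.359/1.19×10^-7 + 0.314/8.59×10^-9 + 0.386/4.28×10^-7 + 0.132/1.42×10^-8) = 0.01475 rad.

0.845°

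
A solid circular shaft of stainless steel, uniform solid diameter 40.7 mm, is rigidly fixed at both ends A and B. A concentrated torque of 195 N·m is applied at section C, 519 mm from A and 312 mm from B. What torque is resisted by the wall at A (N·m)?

73.2 N·m

With uniform GJ and both ends fixed, compatibility θ_AC = θ_CB gives T_A·a = T_B·b, together with T_A + T_B = T₀.
T_A = T₀·b/(a+b) = 195.0·312/831.0 = 73.21 N·m; T_B = 121.8 N·m.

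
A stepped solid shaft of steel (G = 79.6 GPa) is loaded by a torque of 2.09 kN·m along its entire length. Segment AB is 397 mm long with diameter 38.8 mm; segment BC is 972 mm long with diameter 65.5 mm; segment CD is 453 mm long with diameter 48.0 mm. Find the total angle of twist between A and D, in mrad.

J_AB = π(0.0388)⁴/32 = 2.22×10^-7 m⁴; J_BC = π(0.0655)⁴/32 = 1.81×10^-6 m⁴; J_CD = π(0.0480)⁴/32 = 5.21×10^-7 m⁴.
θ = (T/G)·Σ L_i/J_i = (2090/79.6×10⁹)·(0.397/2.22×10^-7 + 0.972/1.81×10^-6 + 0.453/5.21×10^-7) = 0.08379 rad.

83.8 mrad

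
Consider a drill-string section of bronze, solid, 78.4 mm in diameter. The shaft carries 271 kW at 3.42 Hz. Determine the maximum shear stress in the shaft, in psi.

19300 psi

ω = 2π·3.42 = 21.49 rad/s, so T = P/ω = 271×10³ / 21.49 = 12610 N·m.
J = πd⁴/32 = π(0.0784)⁴/32 = 3.709×10^-6 m⁴.
τ_max = T·r/J = 12610 × 0.0392 / 3.709×10^-6 = 1.333×10^8 Pa.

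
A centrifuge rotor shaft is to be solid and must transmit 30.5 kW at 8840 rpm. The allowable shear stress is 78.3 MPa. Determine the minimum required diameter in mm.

12.9 mm

ω = 2π·8840/60 = 925.7 rad/s, so T = P/ω = 30.5×10³ / 925.7 = 32.95 N·m.
For a solid shaft τ_max = 16T/(πd³), so d = (16T/(π τ_allow))^(1/3) = (16·32.95/(π·7.83×10^7))^(1/3) = 0.01289 m.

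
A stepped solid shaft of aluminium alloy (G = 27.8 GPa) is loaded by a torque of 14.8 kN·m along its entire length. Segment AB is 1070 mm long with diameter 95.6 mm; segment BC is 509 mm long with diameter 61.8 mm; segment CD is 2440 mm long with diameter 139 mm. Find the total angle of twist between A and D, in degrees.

J_AB = π(0.0956)⁴/32 = 8.20×10^-6 m⁴; J_BC = π(0.0618)⁴/32 = 1.43×10^-6 m⁴; J_CD = π(0.139)⁴/32 = 3.66×10^-5 m⁴.
θ = (T/G)·Σ L_i/J_i = (14800/27.8×10⁹)·(1.07/8.20×10^-6 + 0.509/1.43×10^-6 + 2.44/3.66×10^-5) = 0.2941 rad.

16.9°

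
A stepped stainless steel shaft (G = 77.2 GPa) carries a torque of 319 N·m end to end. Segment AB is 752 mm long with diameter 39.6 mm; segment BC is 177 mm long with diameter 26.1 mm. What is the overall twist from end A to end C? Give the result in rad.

0.0289 rad

J_AB = π(0.0396)⁴/32 = 2.41×10^-7 m⁴; J_BC = π(0.0261)⁴/32 = 4.56×10^-8 m⁴.
θ = (T/G)·Σ L_i/J_i = (319.0/77.2×10⁹)·(0.752/2.41×10^-7 + 0.177/4.56×10^-8) = 0.02893 rad.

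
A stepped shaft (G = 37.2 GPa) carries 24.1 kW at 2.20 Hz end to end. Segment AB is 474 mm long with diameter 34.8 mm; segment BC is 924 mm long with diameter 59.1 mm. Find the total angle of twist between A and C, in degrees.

10.9°

ω = 2π·2.20 = 13.82 rad/s, so T = P/ω = 24.1×10³ / 13.82 = 1743 N·m.
J_AB = π(0.0348)⁴/32 = 1.44×10^-7 m⁴; J_BC = π(0.0591)⁴/32 = 1.20×10^-6 m⁴.
θ = (T/G)·Σ L_i/J_i = (1743/37.2×10⁹)·(0.474/1.44×10^-7 + 0.924/1.20×10^-6) = 0.1904 rad.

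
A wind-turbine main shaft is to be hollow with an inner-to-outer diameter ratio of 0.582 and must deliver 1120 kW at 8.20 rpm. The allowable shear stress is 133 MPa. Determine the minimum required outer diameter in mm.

ω = 2π·8.20/60 = 0.8587 rad/s, so T = P/ω = 1120×10³ / 0.8587 = 1.304e6 N·m.
For a hollow shaft with d_i/d_o = 0.582: τ_max = 16T/(π d_o³ (1−k⁴)), so d_o = [16T/(π τ_allow (1−k⁴))]^(1/3) = [16·1.304e6/(π·1.33×10^8·0.8853)]^(1/3) = 0.3835 m.

384 mm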